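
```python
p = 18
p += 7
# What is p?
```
Trace:
  p=18
  p=25

Final answer: 25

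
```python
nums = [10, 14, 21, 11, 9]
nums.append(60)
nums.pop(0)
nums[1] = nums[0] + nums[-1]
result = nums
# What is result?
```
Trace:
  nums=[10, 14, 21, 11, 9]
  nums=[10, 14, 21, 11, 9, 60]
  nums=[14, 21, 11, 9, 60]
  nums=[14, 74, 11, 9, 60]
  nums=[14, 74, 11, 9, 60], result=[14, 74, 11, 9, 60]

Final answer: [14, 74, 11, 9, 60]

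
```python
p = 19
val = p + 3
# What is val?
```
Trace:
  p=19
  p=19, val=22

Final answer: 22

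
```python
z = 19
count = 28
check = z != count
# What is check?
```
Trace:
  z=19
  z=19, count=28
  z=19, count=28, check=True

Final answer: True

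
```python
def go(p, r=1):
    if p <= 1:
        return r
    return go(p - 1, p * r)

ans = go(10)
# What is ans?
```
Call trace:
go(p=10, r=1)
  go(p=9, r=10)
    go(p=8, r=90)
      go(p=7, r=720)
        go(p=6, r=5040)
          go(p=5, r=30240)
            go(p=4, r=151200)
              go(p=3, r=604800)
                go(p=2, r=1814400)
                  go(p=1, r=3628800)
                  -> return 3628800
                -> return 3628800
              -> return 3628800
            -> return 3628800
          -> return 3628800
        -> return 3628800
      -> return 3628800
    -> return 3628800
  -> return 3628800
-> return 3628800

Final answer: 3628800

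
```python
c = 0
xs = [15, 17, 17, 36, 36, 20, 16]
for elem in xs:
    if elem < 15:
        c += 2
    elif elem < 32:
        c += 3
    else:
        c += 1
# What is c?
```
Trace:
  c=0
  c=3, elem=15
  c=6, elem=17
  c=9, elem=17
  c=10, elem=36
  c=11, elem=36
  c=14, elem=20
  c=17, elem=16

Final answer: 17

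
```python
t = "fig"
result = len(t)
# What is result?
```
Trace:
  t='fig'
  t='fig', result=3

Final answer: 3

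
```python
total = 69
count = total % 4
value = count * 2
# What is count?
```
Trace:
  total=69
  total=69, count=1
  total=69, count=1, value=2

Final answer: 1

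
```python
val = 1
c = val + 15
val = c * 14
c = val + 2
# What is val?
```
Trace:
  val=1
  val=1, c=16
  val=224, c=16
  val=224, c=226

Final answer: 224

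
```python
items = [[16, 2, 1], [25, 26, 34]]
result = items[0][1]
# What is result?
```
Trace:
  items=[[16, 2, 1], [25, 26, 34]]
  items=[[16, 2, 1], [25, 26, 34]], result=2

Final answer: 2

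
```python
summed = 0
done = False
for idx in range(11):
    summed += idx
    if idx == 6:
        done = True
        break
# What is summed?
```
Trace:
  summed=0
  summed=0, done=False
  summed=0, done=False, idx=0
  summed=1, done=False, idx=1
  summed=3, done=False, idx=2
  summed=6, done=False, idx=3
  summed=10, done=False, idx=4
  summed=15, done=False, idx=5
  summed=21, done=True, idx=6

Final answer: 21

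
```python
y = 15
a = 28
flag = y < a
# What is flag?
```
Trace:
  y=15
  y=15, a=28
  y=15, a=28, flag=True

Final answer: True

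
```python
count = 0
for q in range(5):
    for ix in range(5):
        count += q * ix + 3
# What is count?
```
Trace:
  count=0
  count=3, q=0, ix=0
  count=6, q=0, ix=1
  count=9, q=0, ix=2
  count=12, q=0, ix=3
  count=15, q=0, ix=4
  count=18, q=1, ix=0
  count=22, q=1, ix=1
  count=27, q=1, ix=2
  count=33, q=1, ix=3
  count=40, q=1, ix=4
  count=43, q=2, ix=0
  count=48, q=2, ix=1
  count=55, q=2, ix=2
  count=64, q=2, ix=3
  count=75, q=2, ix=4
  count=78, q=3, ix=0
  count=84, q=3, ix=1
  count=93, q=3, ix=2
  count=105, q=3, ix=3
  count=120, q=3, ix=4
  count=123, q=4, ix=0
  count=130, q=4, ix=1
  count=141, q=4, ix=2
  count=156, q=4, ix=3
  count=175, q=4, ix=4

Final answer: 175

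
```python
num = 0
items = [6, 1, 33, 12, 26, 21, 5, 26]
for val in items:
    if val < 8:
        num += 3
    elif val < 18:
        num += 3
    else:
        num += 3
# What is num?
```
Trace:
  num=0
  num=3, val=6
  num=6, val=1
  num=9, val=33
  num=12, val=12
  num=15, val=26
  num=18, val=21
  num=21, val=5
  num=24, val=26

Final answer: 24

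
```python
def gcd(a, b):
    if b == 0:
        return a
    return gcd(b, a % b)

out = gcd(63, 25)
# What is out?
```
Call trace:
gcd(a=63, b=25)
  gcd(a=25, b=13)
    gcd(a=13, b=12)
      gcd(a=12, b=1)
        gcd(a=1, b=0)
        -> return 1
      -> return 1
    -> return 1
  -> return 1
-> return 1

Final answer: 1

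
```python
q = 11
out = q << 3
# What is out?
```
Trace:
  q=11
  q=11, out=88

Final answer: 88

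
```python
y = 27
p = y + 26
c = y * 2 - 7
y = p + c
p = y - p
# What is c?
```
Trace:
  y=27
  y=27, p=53
  y=27, p=53, c=47
  y=100, p=53, c=47
  y=100, p=47, c=47

Final answer: 47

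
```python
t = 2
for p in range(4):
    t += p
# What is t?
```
Trace:
  t=2
  t=2, p=0
  t=3, p=1
  t=5, p=2
  t=8, p=3

Final answer: 8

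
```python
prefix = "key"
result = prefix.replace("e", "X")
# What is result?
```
Trace:
  prefix='key'
  prefix='key', result='kXy'

Final answer: 'kXy'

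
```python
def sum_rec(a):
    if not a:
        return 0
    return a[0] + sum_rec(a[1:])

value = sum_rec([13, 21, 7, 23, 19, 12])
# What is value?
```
Call trace:
sum_rec(a=[13, 21, 7, 23, 19, 12])
  sum_rec(a=[21, 7, 23, 19, 12])
    sum_rec(a=[7, 23, 19, 12])
      sum_rec(a=[23, 19, 12])
        sum_rec(a=[19, 12])
          sum_rec(a=[12])
            sum_rec(a=[])
            -> return 0
          -> return 12
        -> return 31
      -> return 54
    -> return 61
  -> return 82
-> return 95

Final answer: 95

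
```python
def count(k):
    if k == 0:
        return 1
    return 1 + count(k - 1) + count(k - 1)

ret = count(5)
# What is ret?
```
Call trace (a repeated sub-call is expanded the first time; later identical calls just restate its return value):
count(k=5)
  count(k=4)
    count(k=3)
      count(k=2)
        count(k=1)
          count(k=0)
          -> return 1
          count(k=0)
          -> return 1
        -> return 3
        count(k=1) -> return 3  (same call as traced above)
      -> return 7
      count(k=2) -> return 7  (same call as traced above)
    -> return 15
    count(k=3) -> return 15  (same call as traced above)
  -> return 31
  count(k=4) -> return 31  (same call as traced above)
-> return 63

Final answer: 63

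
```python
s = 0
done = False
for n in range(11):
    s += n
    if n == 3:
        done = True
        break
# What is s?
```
Trace:
  s=0
  s=0, done=False
  s=0, done=False, n=0
  s=1, done=False, n=1
  s=3, done=False, n=2
  s=6, done=True, n=3

Final answer: 6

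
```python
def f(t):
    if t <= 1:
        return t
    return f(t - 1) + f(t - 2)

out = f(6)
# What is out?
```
Call trace (a repeated sub-call is expanded the first time; later identical calls just restate its return value):
f(t=6)
  f(t=5)
    f(t=4)
      f(t=3)
        f(t=2)
          f(t=1)
          -> return 1
          f(t=0)
          -> return 0
        -> return 1
        f(t=1)
        -> return 1
      -> return 2
      f(t=2) -> return 1  (same call as traced above)
    -> return 3
    f(t=3) -> return 2  (same call as traced above)
  -> return 5
  f(t=4) -> return 3  (same call as traced above)
-> return 8

Final answer: 8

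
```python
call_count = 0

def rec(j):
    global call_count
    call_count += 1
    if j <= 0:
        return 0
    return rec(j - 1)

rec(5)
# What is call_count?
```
Call trace:
rec(j=5)
  rec(j=4)
    rec(j=3)
      rec(j=2)
        rec(j=1)
          rec(j=0)
          -> return 0
        -> return 0
      -> return 0
    -> return 0
  -> return 0
-> return 0

call_count is incremented once per call. rec is entered once for each j = 5, 4, 3, 2, 1, 0 (the j <= 0 call returns without recursing), i.e. 5 + 1 calls.
call_count = 6

Final answer: 6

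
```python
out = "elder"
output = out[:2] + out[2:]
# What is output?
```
Trace:
  out='elder'
  out='elder', output='elder'

Final answer: 'elder'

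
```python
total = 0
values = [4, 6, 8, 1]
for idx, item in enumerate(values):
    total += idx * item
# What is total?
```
Trace:
  total=0
  total=0, idx=0, item=4
  total=6, idx=1, item=6
  total=22, idx=2, item=8
  total=25, idx=3, item=1

Final answer: 25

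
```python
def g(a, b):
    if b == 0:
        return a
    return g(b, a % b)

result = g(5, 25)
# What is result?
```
Call trace:
g(a=5, b=25)
  g(a=25, b=5)
    g(a=5, b=0)
    -> return 5
  -> return 5
-> return 5

Final answer: 5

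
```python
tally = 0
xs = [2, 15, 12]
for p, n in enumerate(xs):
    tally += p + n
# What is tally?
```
Trace:
  tally=0
  tally=2, p=0, n=2
  tally=18, p=1, n=15
  tally=32, p=2, n=12

Final answer: 32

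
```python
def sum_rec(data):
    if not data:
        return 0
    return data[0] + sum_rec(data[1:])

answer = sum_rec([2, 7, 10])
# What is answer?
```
Call trace:
sum_rec(data=[2, 7, 10])
  sum_rec(data=[7, 10])
    sum_rec(data=[10])
      sum_rec(data=[])
      -> return 0
    -> return 10
  -> return 17
-> return 19

Final answer: 19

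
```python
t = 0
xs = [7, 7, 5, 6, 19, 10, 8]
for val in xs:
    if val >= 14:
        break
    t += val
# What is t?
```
Trace:
  t=0
  t=7, val=7
  t=14, val=7
  t=19, val=5
  t=25, val=6
  t=25, val=19

Final answer: 25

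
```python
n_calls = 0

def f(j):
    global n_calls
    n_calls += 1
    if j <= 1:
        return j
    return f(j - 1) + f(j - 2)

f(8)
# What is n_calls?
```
Call trace (a repeated sub-call is expanded the first time; later identical calls just restate its return value):
f(j=8)
  f(j=7)
    f(j=6)
      f(j=5)
        f(j=4)
          f(j=3)
            f(j=2)
              f(j=1)
              -> return 1
              f(j=0)
              -> return 0
            -> return 1
            f(j=1)
            -> return 1
          -> return 2
          f(j=2) -> return 1  (same call as traced above)
        -> return 3
        f(j=3) -> return 2  (same call as traced above)
      -> return 5
      f(j=4) -> return 3  (same call as traced above)
    -> return 8
    f(j=5) -> return 5  (same call as traced above)
  -> return 13
  f(j=6) -> return 8  (same call as traced above)
-> return 21

n_calls is incremented once per call, so count the calls in each subtree. Let C(j) = number of calls made by f(j).
C(0) = C(1) = 1 (base case, no recursion); C(j) = 1 + C(j - 1) + C(j - 2) otherwise.
C(2) = 1 + C(1) + C(0) = 1 + 1 + 1 = 3
C(3) = 1 + C(2) + C(1) = 1 + 3 + 1 = 5
C(4) = 1 + C(3) + C(2) = 1 + 5 + 3 = 9
C(5) = 1 + C(4) + C(3) = 1 + 9 + 5 = 15
C(6) = 1 + C(5) + C(4) = 1 + 15 + 9 = 25
C(7) = 1 + C(6) + C(5) = 1 + 25 + 15 = 41
C(8) = 1 + C(7) + C(6) = 1 + 41 + 25 = 67
n_calls = C(8) = 67

Final answer: 67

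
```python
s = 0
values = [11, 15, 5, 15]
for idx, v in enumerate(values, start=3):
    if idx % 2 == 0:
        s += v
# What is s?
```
Trace:
  s=0
  s=0, idx=3, v=11
  s=15, idx=4, v=15
  s=15, idx=5, v=5
  s=30, idx=6, v=15

Final answer: 30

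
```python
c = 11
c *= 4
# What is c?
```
Trace:
  c=11
  c=44

Final answer: 44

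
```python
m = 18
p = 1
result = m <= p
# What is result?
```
Trace:
  m=18
  m=18, p=1
  m=18, p=1, result=False

Final answer: False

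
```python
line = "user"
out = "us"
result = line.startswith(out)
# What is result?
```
Trace:
  line='user'
  line='user', out='us'
  line='user', out='us', result=True

Final answer: True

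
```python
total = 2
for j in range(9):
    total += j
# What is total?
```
Trace:
  total=2
  total=2, j=0
  total=3, j=1
  total=5, j=2
  total=8, j=3
  total=12, j=4
  total=17, j=5
  total=23, j=6
  total=30, j=7
  total=38, j=8

Final answer: 38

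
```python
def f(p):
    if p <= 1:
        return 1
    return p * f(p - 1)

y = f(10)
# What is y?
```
Call trace:
f(p=10)
  f(p=9)
    f(p=8)
      f(p=7)
        f(p=6)
          f(p=5)
            f(p=4)
              f(p=3)
                f(p=2)
                  f(p=1)
                  -> return 1
                -> return 2
              -> return 6
            -> return 24
          -> return 120
        -> return 720
      -> return 5040
    -> return 40320
  -> return 362880
-> return 3628800

Final answer: 3628800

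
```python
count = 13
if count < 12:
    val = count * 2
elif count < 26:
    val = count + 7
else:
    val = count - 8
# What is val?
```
Trace:
  count=13
  count=13, val=20

Final answer: 20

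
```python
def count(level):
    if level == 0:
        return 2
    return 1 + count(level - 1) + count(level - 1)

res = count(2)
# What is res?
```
Call trace (a repeated sub-call is expanded the first time; later identical calls just restate its return value):
count(level=2)
  count(level=1)
    count(level=0)
    -> return 2
    count(level=0)
    -> return 2
  -> return 5
  count(level=1) -> return 5  (same call as traced above)
-> return 11

Final answer: 11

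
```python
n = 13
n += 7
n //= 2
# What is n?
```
Trace:
  n=13
  n=20
  n=10

Final answer: 10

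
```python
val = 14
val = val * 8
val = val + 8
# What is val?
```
Trace:
  val=14
  val=112
  val=120

Final answer: 120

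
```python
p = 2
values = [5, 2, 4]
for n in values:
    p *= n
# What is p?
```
Trace:
  p=2
  p=10, n=5
  p=20, n=2
  p=80, n=4

Final answer: 80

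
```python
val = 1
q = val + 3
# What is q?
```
Trace:
  val=1
  val=1, q=4

Final answer: 4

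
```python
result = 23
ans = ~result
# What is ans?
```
Trace:
  result=23
  result=23, ans=-24

Final answer: -24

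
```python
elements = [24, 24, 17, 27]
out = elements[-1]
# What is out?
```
Trace:
  elements=[24, 24, 17, 27]
  elements=[24, 24, 17, 27], out=27

Final answer: 27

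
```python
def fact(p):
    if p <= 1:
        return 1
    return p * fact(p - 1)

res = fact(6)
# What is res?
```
Call trace:
fact(p=6)
  fact(p=5)
    fact(p=4)
      fact(p=3)
        fact(p=2)
          fact(p=1)
          -> return 1
        -> return 2
      -> return 6
    -> return 24
  -> return 120
-> return 720

Final answer: 720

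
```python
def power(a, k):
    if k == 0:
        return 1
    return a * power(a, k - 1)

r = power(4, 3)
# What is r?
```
Call trace:
power(a=4, k=3)
  power(a=4, k=2)
    power(a=4, k=1)
      power(a=4, k=0)
      -> return 1
    -> return 4
  -> return 16
-> return 64

Final answer: 64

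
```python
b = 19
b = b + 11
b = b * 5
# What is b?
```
Trace:
  b=19
  b=30
  b=150

Final answer: 150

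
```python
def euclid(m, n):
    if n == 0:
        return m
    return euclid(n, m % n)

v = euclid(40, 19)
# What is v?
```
Call trace:
euclid(m=40, n=19)
  euclid(m=19, n=2)
    euclid(m=2, n=1)
      euclid(m=1, n=0)
      -> return 1
    -> return 1
  -> return 1
-> return 1

Final answer: 1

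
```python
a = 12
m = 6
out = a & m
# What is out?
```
Trace:
  a=12
  a=12, m=6
  a=12, m=6, out=4

Final answer: 4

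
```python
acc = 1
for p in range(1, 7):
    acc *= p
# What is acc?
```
Trace:
  acc=1
  acc=1, p=1
  acc=2, p=2
  acc=6, p=3
  acc=24, p=4
  acc=120, p=5
  acc=720, p=6

Final answer: 720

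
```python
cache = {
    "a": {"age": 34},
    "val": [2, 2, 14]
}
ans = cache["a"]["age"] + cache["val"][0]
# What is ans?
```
Trace:
  cache={'a': {'age': 34}, 'val': [2, 2, 14]}
  cache={'a': {'age': 34}, 'val': [2, 2, 14]}, ans=36

Final answer: 36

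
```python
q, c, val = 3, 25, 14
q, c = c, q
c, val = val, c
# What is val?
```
Trace:
  q=3, c=25, val=14
  q=25, c=3, val=14
  q=25, c=14, val=3

Final answer: 3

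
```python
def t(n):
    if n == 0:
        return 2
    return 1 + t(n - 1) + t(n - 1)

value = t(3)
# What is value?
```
Call trace (a repeated sub-call is expanded the first time; later identical calls just restate its return value):
t(n=3)
  t(n=2)
    t(n=1)
      t(n=0)
      -> return 2
      t(n=0)
      -> return 2
    -> return 5
    t(n=1) -> return 5  (same call as traced above)
  -> return 11
  t(n=2) -> return 11  (same call as traced above)
-> return 23

Final answer: 23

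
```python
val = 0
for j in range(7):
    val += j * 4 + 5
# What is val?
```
Trace:
  val=0
  val=5, j=0
  val=14, j=1
  val=27, j=2
  val=44, j=3
  val=65, j=4
  val=90, j=5
  val=119, j=6

Final answer: 119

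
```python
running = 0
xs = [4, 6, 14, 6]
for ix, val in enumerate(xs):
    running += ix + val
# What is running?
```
Trace:
  running=0
  running=4, ix=0, val=4
  running=11, ix=1, val=6
  running=27, ix=2, val=14
  running=36, ix=3, val=6

Final answer: 36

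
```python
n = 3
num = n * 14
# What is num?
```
Trace:
  n=3
  n=3, num=42

Final answer: 42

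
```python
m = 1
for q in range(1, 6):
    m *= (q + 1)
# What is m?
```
Trace:
  m=1
  m=2, q=1
  m=6, q=2
  m=24, q=3
  m=120, q=4
  m=720, q=5

Final answer: 720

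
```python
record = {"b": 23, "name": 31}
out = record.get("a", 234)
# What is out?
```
Trace:
  record={'b': 23, 'name': 31}
  record={'b': 23, 'name': 31}, out=234

Final answer: 234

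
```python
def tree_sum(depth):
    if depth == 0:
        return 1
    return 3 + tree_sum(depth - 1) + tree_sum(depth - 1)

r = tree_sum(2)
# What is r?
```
Call trace (a repeated sub-call is expanded the first time; later identical calls just restate its return value):
tree_sum(depth=2)
  tree_sum(depth=1)
    tree_sum(depth=0)
    -> return 1
    tree_sum(depth=0)
    -> return 1
  -> return 5
  tree_sum(depth=1) -> return 5  (same call as traced above)
-> return 13

Final answer: 13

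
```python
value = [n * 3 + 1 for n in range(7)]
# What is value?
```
Trace:
  n=0
  n=1
  n=2
  n=3
  n=4
  n=5
  n=6
  value=[1, 4, 7, 10, 13, 16, 19]

Final answer: [1, 4, 7, 10, 13, 16, 19]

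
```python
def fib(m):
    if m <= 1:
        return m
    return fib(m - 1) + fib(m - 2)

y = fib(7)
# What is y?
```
Call trace (a repeated sub-call is expanded the first time; later identical calls just restate its return value):
fib(m=7)
  fib(m=6)
    fib(m=5)
      fib(m=4)
        fib(m=3)
          fib(m=2)
            fib(m=1)
            -> return 1
            fib(m=0)
            -> return 0
          -> return 1
          fib(m=1)
          -> return 1
        -> return 2
        fib(m=2) -> return 1  (same call as traced above)
      -> return 3
      fib(m=3) -> return 2  (same call as traced above)
    -> return 5
    fib(m=4) -> return 3  (same call as traced above)
  -> return 8
  fib(m=5) -> return 5  (same call as traced above)
-> return 13

Final answer: 13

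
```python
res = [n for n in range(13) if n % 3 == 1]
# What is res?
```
Trace:
  n=0
  n=1
  n=2
  n=3
  n=4
  n=5
  n=6
  n=7
  n=8
  n=9
  n=10
  n=11
  n=12
  res=[1, 4, 7, 10]

Final answer: [1, 4, 7, 10]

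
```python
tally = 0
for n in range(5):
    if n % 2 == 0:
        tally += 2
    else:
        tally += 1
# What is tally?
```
Trace:
  tally=0
  tally=2, n=0
  tally=3, n=1
  tally=5, n=2
  tally=6, n=3
  tally=8, n=4

Final answer: 8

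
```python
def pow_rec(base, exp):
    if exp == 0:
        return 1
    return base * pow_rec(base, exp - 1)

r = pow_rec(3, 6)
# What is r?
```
Call trace:
pow_rec(base=3, exp=6)
  pow_rec(base=3, exp=5)
    pow_rec(base=3, exp=4)
      pow_rec(base=3, exp=3)
        pow_rec(base=3, exp=2)
          pow_rec(base=3, exp=1)
            pow_rec(base=3, exp=0)
            -> return 1
          -> return 3
        -> return 9
      -> return 27
    -> return 81
  -> return 243
-> return 729

Final answer: 729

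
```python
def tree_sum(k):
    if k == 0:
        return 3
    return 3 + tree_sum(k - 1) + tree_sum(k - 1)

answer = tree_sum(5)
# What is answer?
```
Call trace (a repeated sub-call is expanded the first time; later identical calls just restate its return value):
tree_sum(k=5)
  tree_sum(k=4)
    tree_sum(k=3)
      tree_sum(k=2)
        tree_sum(k=1)
          tree_sum(k=0)
          -> return 3
          tree_sum(k=0)
          -> return 3
        -> return 9
        tree_sum(k=1) -> return 9  (same call as traced above)
      -> return 21
      tree_sum(k=2) -> return 21  (same call as traced above)
    -> return 45
    tree_sum(k=3) -> return 45  (same call as traced above)
  -> return 93
  tree_sum(k=4) -> return 93  (same call as traced above)
-> return 189

Final answer: 189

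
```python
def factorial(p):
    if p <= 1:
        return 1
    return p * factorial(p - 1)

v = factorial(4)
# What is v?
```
Call trace:
factorial(p=4)
  factorial(p=3)
    factorial(p=2)
      factorial(p=1)
      -> return 1
    -> return 2
  -> return 6
-> return 24

Final answer: 24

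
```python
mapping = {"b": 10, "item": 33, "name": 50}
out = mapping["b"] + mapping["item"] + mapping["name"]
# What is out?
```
Trace:
  mapping={'b': 10, 'item': 33, 'name': 50}
  mapping={'b': 10, 'item': 33, 'name': 50}, out=93

Final answer: 93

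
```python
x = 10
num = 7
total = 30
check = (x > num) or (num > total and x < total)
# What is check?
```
Trace:
  x=10
  x=10, num=7
  x=10, num=7, total=30
  x=10, num=7, total=30, check=True

Final answer: True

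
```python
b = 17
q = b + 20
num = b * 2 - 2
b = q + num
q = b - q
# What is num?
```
Trace:
  b=17
  b=17, q=37
  b=17, q=37, num=32
  b=69, q=37, num=32
  b=69, q=32, num=32

Final answer: 32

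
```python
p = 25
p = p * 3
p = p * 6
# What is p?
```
Trace:
  p=25
  p=75
  p=450

Final answer: 450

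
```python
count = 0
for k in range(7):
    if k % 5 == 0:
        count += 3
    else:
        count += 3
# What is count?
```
Trace:
  count=0
  count=3, k=0
  count=6, k=1
  count=9, k=2
  count=12, k=3
  count=15, k=4
  count=18, k=5
  count=21, k=6

Final answer: 21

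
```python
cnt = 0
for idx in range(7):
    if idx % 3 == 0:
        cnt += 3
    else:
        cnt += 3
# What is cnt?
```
Trace:
  cnt=0
  cnt=3, idx=0
  cnt=6, idx=1
  cnt=9, idx=2
  cnt=12, idx=3
  cnt=15, idx=4
  cnt=18, idx=5
  cnt=21, idx=6

Final answer: 21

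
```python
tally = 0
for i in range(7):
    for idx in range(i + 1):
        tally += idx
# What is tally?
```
Trace:
  tally=0
  tally=0, i=0, idx=0
  tally=0, i=1, idx=0
  tally=1, i=1, idx=1
  tally=1, i=2, idx=0
  tally=2, i=2, idx=1
  tally=4, i=2, idx=2
  tally=4, i=3, idx=0
  tally=5, i=3, idx=1
  tally=7, i=3, idx=2
  tally=10, i=3, idx=3
  tally=10, i=4, idx=0
  tally=11, i=4, idx=1
  tally=13, i=4, idx=2
  tally=16, i=4, idx=3
  tally=20, i=4, idx=4
  tally=20, i=5, idx=0
  tally=21, i=5, idx=1
  tally=23, i=5, idx=2
  tally=26, i=5, idx=3
  tally=30, i=5, idx=4
  tally=35, i=5, idx=5
  tally=35, i=6, idx=0
  tally=36, i=6, idx=1
  tally=38, i=6, idx=2
  tally=41, i=6, idx=3
  tally=45, i=6, idx=4
  tally=50, i=6, idx=5
  tally=56, i=6, idx=6

Final answer: 56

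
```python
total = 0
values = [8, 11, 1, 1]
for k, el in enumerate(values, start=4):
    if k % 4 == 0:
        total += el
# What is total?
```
Trace:
  total=0
  total=8, k=4, el=8
  total=8, k=5, el=11
  total=8, k=6, el=1
  total=8, k=7, el=1

Final answer: 8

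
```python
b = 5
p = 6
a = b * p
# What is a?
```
Trace:
  b=5
  b=5, p=6
  b=5, p=6, a=30

Final answer: 30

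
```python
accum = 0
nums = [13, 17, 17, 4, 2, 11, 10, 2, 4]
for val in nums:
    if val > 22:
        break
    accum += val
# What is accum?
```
Trace:
  accum=0
  accum=13, val=13
  accum=30, val=17
  accum=47, val=17
  accum=51, val=4
  accum=53, val=2
  accum=64, val=11
  accum=74, val=10
  accum=76, val=2
  accum=80, val=4

Final answer: 80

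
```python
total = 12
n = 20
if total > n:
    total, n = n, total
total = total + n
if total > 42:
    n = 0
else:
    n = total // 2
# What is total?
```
Trace:
  total=12
  total=12, n=20
  total=12, n=20
  total=32, n=20
  total=32, n=16

Final answer: 32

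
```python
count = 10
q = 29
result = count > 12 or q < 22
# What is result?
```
Trace:
  count=10
  count=10, q=29
  count=10, q=29, result=False

Final answer: False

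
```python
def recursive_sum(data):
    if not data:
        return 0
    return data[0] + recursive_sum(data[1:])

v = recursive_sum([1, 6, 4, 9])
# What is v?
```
Call trace:
recursive_sum(data=[1, 6, 4, 9])
  recursive_sum(data=[6, 4, 9])
    recursive_sum(data=[4, 9])
      recursive_sum(data=[9])
        recursive_sum(data=[])
        -> return 0
      -> return 9
    -> return 13
  -> return 19
-> return 20

Final answer: 20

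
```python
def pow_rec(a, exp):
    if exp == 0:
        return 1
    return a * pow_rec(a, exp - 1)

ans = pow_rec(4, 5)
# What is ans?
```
Call trace:
pow_rec(a=4, exp=5)
  pow_rec(a=4, exp=4)
    pow_rec(a=4, exp=3)
      pow_rec(a=4, exp=2)
        pow_rec(a=4, exp=1)
          pow_rec(a=4, exp=0)
          -> return 1
        -> return 4
      -> return 16
    -> return 64
  -> return 256
-> return 1024

Final answer: 1024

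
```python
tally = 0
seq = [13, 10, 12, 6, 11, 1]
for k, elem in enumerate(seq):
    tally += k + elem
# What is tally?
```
Trace:
  tally=0
  tally=13, k=0, elem=13
  tally=24, k=1, elem=10
  tally=38, k=2, elem=12
  tally=47, k=3, elem=6
  tally=62, k=4, elem=11
  tally=68, k=5, elem=1

Final answer: 68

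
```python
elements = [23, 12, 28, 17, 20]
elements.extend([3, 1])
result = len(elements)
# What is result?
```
Trace:
  elements=[23, 12, 28, 17, 20]
  elements=[23, 12, 28, 17, 20, 3, 1]
  elements=[23, 12, 28, 17, 20, 3, 1], result=7

Final answer: 7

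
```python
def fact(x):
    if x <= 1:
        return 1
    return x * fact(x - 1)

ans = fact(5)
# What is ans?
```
Call trace:
fact(x=5)
  fact(x=4)
    fact(x=3)
      fact(x=2)
        fact(x=1)
        -> return 1
      -> return 2
    -> return 6
  -> return 24
-> return 120

Final answer: 120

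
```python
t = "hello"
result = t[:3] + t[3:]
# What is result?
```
Trace:
  t='hello'
  t='hello', result='hello'

Final answer: 'hello'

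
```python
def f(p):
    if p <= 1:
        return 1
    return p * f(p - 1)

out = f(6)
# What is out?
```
Call trace:
f(p=6)
  f(p=5)
    f(p=4)
      f(p=3)
        f(p=2)
          f(p=1)
          -> return 1
        -> return 2
      -> return 6
    -> return 24
  -> return 120
-> return 720

Final answer: 720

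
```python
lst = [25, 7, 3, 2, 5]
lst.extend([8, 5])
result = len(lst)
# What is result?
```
Trace:
  lst=[25, 7, 3, 2, 5]
  lst=[25, 7, 3, 2, 5, 8, 5]
  lst=[25, 7, 3, 2, 5, 8, 5], result=7

Final answer: 7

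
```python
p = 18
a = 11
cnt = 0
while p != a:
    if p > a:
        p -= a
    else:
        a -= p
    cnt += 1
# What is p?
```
Trace:
  p=18
  p=18, a=11
  p=18, a=11, cnt=0
  p=7, a=11, cnt=1
  p=7, a=4, cnt=2
  p=3, a=4, cnt=3
  p=3, a=1, cnt=4
  p=2, a=1, cnt=5
  p=1, a=1, cnt=6

Final answer: 1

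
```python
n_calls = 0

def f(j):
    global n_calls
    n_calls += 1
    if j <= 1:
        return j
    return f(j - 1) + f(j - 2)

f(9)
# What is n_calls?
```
Call trace (a repeated sub-call is expanded the first time; later identical calls just restate its return value):
f(j=9)
  f(j=8)
    f(j=7)
      f(j=6)
        f(j=5)
          f(j=4)
            f(j=3)
              f(j=2)
                f(j=1)
                -> return 1
                f(j=0)
                -> return 0
              -> return 1
              f(j=1)
              -> return 1
            -> return 2
            f(j=2) -> return 1  (same call as traced above)
          -> return 3
          f(j=3) -> return 2  (same call as traced above)
        -> return 5
        f(j=4) -> return 3  (same call as traced above)
      -> return 8
      f(j=5) -> return 5  (same call as traced above)
    -> return 13
    f(j=6) -> return 8  (same call as traced above)
  -> return 21
  f(j=7) -> return 13  (same call as traced above)
-> return 34

n_calls is incremented once per call, so count the calls in each subtree. Let C(j) = number of calls made by f(j).
C(0) = C(1) = 1 (base case, no recursion); C(j) = 1 + C(j - 1) + C(j - 2) otherwise.
C(2) = 1 + C(1) + C(0) = 1 + 1 + 1 = 3
C(3) = 1 + C(2) + C(1) = 1 + 3 + 1 = 5
C(4) = 1 + C(3) + C(2) = 1 + 5 + 3 = 9
C(5) = 1 + C(4) + C(3) = 1 + 9 + 5 = 15
C(6) = 1 + C(5) + C(4) = 1 + 15 + 9 = 25
C(7) = 1 + C(6) + C(5) = 1 + 25 + 15 = 41
C(8) = 1 + C(7) + C(6) = 1 + 41 + 25 = 67
C(9) = 1 + C(8) + C(7) = 1 + 67 + 41 = 109
n_calls = C(9) = 109

Final answer: 109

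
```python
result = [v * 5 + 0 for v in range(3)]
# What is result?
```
Trace:
  v=0
  v=1
  v=2
  result=[0, 5, 10]

Final answer: [0, 5, 10]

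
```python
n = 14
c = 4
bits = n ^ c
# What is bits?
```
Trace:
  n=14
  n=14, c=4
  n=14, c=4, bits=10

Final answer: 10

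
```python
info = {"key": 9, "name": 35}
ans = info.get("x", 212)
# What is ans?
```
Trace:
  info={'key': 9, 'name': 35}
  info={'key': 9, 'name': 35}, ans=212

Final answer: 212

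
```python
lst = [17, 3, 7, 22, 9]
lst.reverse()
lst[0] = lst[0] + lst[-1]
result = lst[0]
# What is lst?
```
Trace:
  lst=[17, 3, 7, 22, 9]
  lst=[9, 22, 7, 3, 17]
  lst=[26, 22, 7, 3, 17]
  lst=[26, 22, 7, 3, 17], result=26

Final answer: [26, 22, 7, 3, 17]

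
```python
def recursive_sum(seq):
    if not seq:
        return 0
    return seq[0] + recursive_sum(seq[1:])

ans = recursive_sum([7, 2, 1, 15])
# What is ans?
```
Call trace:
recursive_sum(seq=[7, 2, 1, 15])
  recursive_sum(seq=[2, 1, 15])
    recursive_sum(seq=[1, 15])
      recursive_sum(seq=[15])
        recursive_sum(seq=[])
        -> return 0
      -> return 15
    -> return 16
  -> return 18
-> return 25

Final answer: 25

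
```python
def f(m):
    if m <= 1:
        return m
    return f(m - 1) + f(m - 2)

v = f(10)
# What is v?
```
Call trace (a repeated sub-call is expanded the first time; later identical calls just restate its return value):
f(m=10)
  f(m=9)
    f(m=8)
      f(m=7)
        f(m=6)
          f(m=5)
            f(m=4)
              f(m=3)
                f(m=2)
                  f(m=1)
                  -> return 1
                  f(m=0)
                  -> return 0
                -> return 1
                f(m=1)
                -> return 1
              -> return 2
              f(m=2) -> return 1  (same call as traced above)
            -> return 3
            f(m=3) -> return 2  (same call as traced above)
          -> return 5
          f(m=4) -> return 3  (same call as traced above)
        -> return 8
        f(m=5) -> return 5  (same call as traced above)
      -> return 13
      f(m=6) -> return 8  (same call as traced above)
    -> return 21
    f(m=7) -> return 13  (same call as traced above)
  -> return 34
  f(m=8) -> return 21  (same call as traced above)
-> return 55

Final answer: 55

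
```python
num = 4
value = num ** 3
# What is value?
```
Trace:
  num=4
  num=4, value=64

Final answer: 64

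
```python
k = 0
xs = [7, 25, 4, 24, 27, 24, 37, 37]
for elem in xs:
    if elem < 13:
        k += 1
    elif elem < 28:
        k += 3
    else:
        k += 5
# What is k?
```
Trace:
  k=0
  k=1, elem=7
  k=4, elem=25
  k=5, elem=4
  k=8, elem=24
  k=11, elem=27
  k=14, elem=24
  k=19, elem=37
  k=24, elem=37

Final answer: 24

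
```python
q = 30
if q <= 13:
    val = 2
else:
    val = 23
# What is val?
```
Trace:
  q=30
  q=30, val=23

Final answer: 23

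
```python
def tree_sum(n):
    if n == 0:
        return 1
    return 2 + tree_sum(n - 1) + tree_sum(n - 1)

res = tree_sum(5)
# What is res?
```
Call trace (a repeated sub-call is expanded the first time; later identical calls just restate its return value):
tree_sum(n=5)
  tree_sum(n=4)
    tree_sum(n=3)
      tree_sum(n=2)
        tree_sum(n=1)
          tree_sum(n=0)
          -> return 1
          tree_sum(n=0)
          -> return 1
        -> return 4
        tree_sum(n=1) -> return 4  (same call as traced above)
      -> return 10
      tree_sum(n=2) -> return 10  (same call as traced above)
    -> return 22
    tree_sum(n=3) -> return 22  (same call as traced above)
  -> return 46
  tree_sum(n=4) -> return 46  (same call as traced above)
-> return 94

Final answer: 94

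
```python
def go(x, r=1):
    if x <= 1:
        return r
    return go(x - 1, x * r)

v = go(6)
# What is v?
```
Call trace:
go(x=6, r=1)
  go(x=5, r=6)
    go(x=4, r=30)
      go(x=3, r=120)
        go(x=2, r=360)
          go(x=1, r=720)
          -> return 720
        -> return 720
      -> return 720
    -> return 720
  -> return 720
-> return 720

Final answer: 720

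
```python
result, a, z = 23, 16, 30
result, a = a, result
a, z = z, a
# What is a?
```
Trace:
  result=23, a=16, z=30
  result=16, a=23, z=30
  result=16, a=30, z=23

Final answer: 30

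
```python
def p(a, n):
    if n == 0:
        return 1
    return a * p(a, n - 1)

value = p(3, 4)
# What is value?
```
Call trace:
p(a=3, n=4)
  p(a=3, n=3)
    p(a=3, n=2)
      p(a=3, n=1)
        p(a=3, n=0)
        -> return 1
      -> return 3
    -> return 9
  -> return 27
-> return 81

Final answer: 81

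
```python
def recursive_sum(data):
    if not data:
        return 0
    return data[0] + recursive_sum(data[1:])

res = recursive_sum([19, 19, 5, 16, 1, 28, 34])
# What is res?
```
Call trace:
recursive_sum(data=[19, 19, 5, 16, 1, 28, 34])
  recursive_sum(data=[19, 5, 16, 1, 28, 34])
    recursive_sum(data=[5, 16, 1, 28, 34])
      recursive_sum(data=[16, 1, 28, 34])
        recursive_sum(data=[1, 28, 34])
          recursive_sum(data=[28, 34])
            recursive_sum(data=[34])
              recursive_sum(data=[])
              -> return 0
            -> return 34
          -> return 62
        -> return 63
      -> return 79
    -> return 84
  -> return 103
-> return 122

Final answer: 122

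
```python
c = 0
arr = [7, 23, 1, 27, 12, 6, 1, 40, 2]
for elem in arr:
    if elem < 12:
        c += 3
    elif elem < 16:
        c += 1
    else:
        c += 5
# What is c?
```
Trace:
  c=0
  c=3, elem=7
  c=8, elem=23
  c=11, elem=1
  c=16, elem=27
  c=17, elem=12
  c=20, elem=6
  c=23, elem=1
  c=28, elem=40
  c=31, elem=2

Final answer: 31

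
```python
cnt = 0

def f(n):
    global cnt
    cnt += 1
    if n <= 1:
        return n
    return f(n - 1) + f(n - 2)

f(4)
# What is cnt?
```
Call trace (a repeated sub-call is expanded the first time; later identical calls just restate its return value):
f(n=4)
  f(n=3)
    f(n=2)
      f(n=1)
      -> return 1
      f(n=0)
      -> return 0
    -> return 1
    f(n=1)
    -> return 1
  -> return 2
  f(n=2) -> return 1  (same call as traced above)
-> return 3

cnt is incremented once per call, so count the calls in each subtree. Let C(n) = number of calls made by f(n).
C(0) = C(1) = 1 (base case, no recursion); C(n) = 1 + C(n - 1) + C(n - 2) otherwise.
C(2) = 1 + C(1) + C(0) = 1 + 1 + 1 = 3
C(3) = 1 + C(2) + C(1) = 1 + 3 + 1 = 5
C(4) = 1 + C(3) + C(2) = 1 + 5 + 3 = 9
cnt = C(4) = 9

Final answer: 9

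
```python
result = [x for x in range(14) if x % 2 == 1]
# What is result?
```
Trace:
  x=0
  x=1
  x=2
  x=3
  x=4
  x=5
  x=6
  x=7
  x=8
  x=9
  x=10
  x=11
  x=12
  x=13
  result=[1, 3, 5, 7, 9, 11, 13]

Final answer: [1, 3, 5, 7, 9, 11, 13]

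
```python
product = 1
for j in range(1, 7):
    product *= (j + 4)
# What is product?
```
Trace:
  product=1
  product=5, j=1
  product=30, j=2
  product=210, j=3
  product=1680, j=4
  product=15120, j=5
  product=151200, j=6

Final answer: 151200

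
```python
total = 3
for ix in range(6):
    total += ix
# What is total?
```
Trace:
  total=3
  total=3, ix=0
  total=4, ix=1
  total=6, ix=2
  total=9, ix=3
  total=13, ix=4
  total=18, ix=5

Final answer: 18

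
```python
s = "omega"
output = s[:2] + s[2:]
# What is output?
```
Trace:
  s='omega'
  s='omega', output='omega'

Final answer: 'omega'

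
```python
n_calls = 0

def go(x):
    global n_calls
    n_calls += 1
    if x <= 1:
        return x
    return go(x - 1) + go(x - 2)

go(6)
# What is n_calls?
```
Call trace (a repeated sub-call is expanded the first time; later identical calls just restate its return value):
go(x=6)
  go(x=5)
    go(x=4)
      go(x=3)
        go(x=2)
          go(x=1)
          -> return 1
          go(x=0)
          -> return 0
        -> return 1
        go(x=1)
        -> return 1
      -> return 2
      go(x=2) -> return 1  (same call as traced above)
    -> return 3
    go(x=3) -> return 2  (same call as traced above)
  -> return 5
  go(x=4) -> return 3  (same call as traced above)
-> return 8

n_calls is incremented once per call, so count the calls in each subtree. Let C(x) = number of calls made by go(x).
C(0) = C(1) = 1 (base case, no recursion); C(x) = 1 + C(x - 1) + C(x - 2) otherwise.
C(2) = 1 + C(1) + C(0) = 1 + 1 + 1 = 3
C(3) = 1 + C(2) + C(1) = 1 + 3 + 1 = 5
C(4) = 1 + C(3) + C(2) = 1 + 5 + 3 = 9
C(5) = 1 + C(4) + C(3) = 1 + 9 + 5 = 15
C(6) = 1 + C(5) + C(4) = 1 + 15 + 9 = 25
n_calls = C(6) = 25

Final answer: 25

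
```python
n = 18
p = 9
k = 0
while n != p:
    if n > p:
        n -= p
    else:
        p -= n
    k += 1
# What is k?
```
Trace:
  n=18
  n=18, p=9
  n=18, p=9, k=0
  n=9, p=9, k=1

Final answer: 1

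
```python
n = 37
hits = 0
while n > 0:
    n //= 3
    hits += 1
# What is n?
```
Trace:
  n=37
  n=37, hits=0
  n=12, hits=1
  n=4, hits=2
  n=1, hits=3
  n=0, hits=4

Final answer: 0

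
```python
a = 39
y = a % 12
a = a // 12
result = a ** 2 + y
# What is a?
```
Trace:
  a=39
  a=39, y=3
  a=3, y=3
  a=3, y=3, result=12

Final answer: 3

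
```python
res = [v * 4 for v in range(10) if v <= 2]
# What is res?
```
Trace:
  v=0
  v=1
  v=2
  v=3
  v=4
  v=5
  v=6
  v=7
  v=8
  v=9
  res=[0, 4, 8]

Final answer: [0, 4, 8]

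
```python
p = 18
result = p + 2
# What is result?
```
Trace:
  p=18
  p=18, result=20

Final answer: 20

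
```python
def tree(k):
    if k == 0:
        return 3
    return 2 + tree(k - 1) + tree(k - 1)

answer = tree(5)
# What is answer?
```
Call trace (a repeated sub-call is expanded the first time; later identical calls just restate its return value):
tree(k=5)
  tree(k=4)
    tree(k=3)
      tree(k=2)
        tree(k=1)
          tree(k=0)
          -> return 3
          tree(k=0)
          -> return 3
        -> return 8
        tree(k=1) -> return 8  (same call as traced above)
      -> return 18
      tree(k=2) -> return 18  (same call as traced above)
    -> return 38
    tree(k=3) -> return 38  (same call as traced above)
  -> return 78
  tree(k=4) -> return 78  (same call as traced above)
-> return 158

Final answer: 158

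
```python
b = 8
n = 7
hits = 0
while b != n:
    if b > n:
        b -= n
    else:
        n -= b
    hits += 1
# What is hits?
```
Trace:
  b=8
  b=8, n=7
  b=8, n=7, hits=0
  b=1, n=7, hits=1
  b=1, n=6, hits=2
  b=1, n=5, hits=3
  b=1, n=4, hits=4
  b=1, n=3, hits=5
  b=1, n=2, hits=6
  b=1, n=1, hits=7

Final answer: 7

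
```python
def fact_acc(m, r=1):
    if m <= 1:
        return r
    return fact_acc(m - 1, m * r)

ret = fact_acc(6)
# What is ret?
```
Call trace:
fact_acc(m=6, r=1)
  fact_acc(m=5, r=6)
    fact_acc(m=4, r=30)
      fact_acc(m=3, r=120)
        fact_acc(m=2, r=360)
          fact_acc(m=1, r=720)
          -> return 720
        -> return 720
      -> return 720
    -> return 720
  -> return 720
-> return 720

Final answer: 720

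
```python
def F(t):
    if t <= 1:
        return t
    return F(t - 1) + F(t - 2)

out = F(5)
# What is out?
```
Call trace (a repeated sub-call is expanded the first time; later identical calls just restate its return value):
F(t=5)
  F(t=4)
    F(t=3)
      F(t=2)
        F(t=1)
        -> return 1
        F(t=0)
        -> return 0
      -> return 1
      F(t=1)
      -> return 1
    -> return 2
    F(t=2) -> return 1  (same call as traced above)
  -> return 3
  F(t=3) -> return 2  (same call as traced above)
-> return 5

Final answer: 5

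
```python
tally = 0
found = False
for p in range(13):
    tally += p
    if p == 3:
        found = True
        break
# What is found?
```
Trace:
  tally=0
  tally=0, found=False
  tally=0, found=False, p=0
  tally=1, found=False, p=1
  tally=3, found=False, p=2
  tally=6, found=True, p=3

Final answer: True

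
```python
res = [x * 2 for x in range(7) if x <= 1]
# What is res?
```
Trace:
  x=0
  x=1
  x=2
  x=3
  x=4
  x=5
  x=6
  res=[0, 2]

Final answer: [0, 2]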